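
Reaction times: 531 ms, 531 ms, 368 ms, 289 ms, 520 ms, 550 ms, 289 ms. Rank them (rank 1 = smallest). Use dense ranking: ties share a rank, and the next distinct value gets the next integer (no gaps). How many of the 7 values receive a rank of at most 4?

Sorted (ascending): 289, 289, 368, 520, 531, 531, 550
The 2 values of 289 share dense rank 1.
The 2 values of 531 share dense rank 4.
Remaining distinct values take the next consecutive integers.
Ranks ≤ 4: {1, 1, 2, 3, 4, 4} → 6 values.

6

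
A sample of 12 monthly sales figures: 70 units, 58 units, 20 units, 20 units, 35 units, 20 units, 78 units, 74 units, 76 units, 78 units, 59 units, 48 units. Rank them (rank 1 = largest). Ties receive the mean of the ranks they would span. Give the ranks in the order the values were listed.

Sorted (descending): 78, 78, 76, 74, 70, 59, 58, 48, 35, 20, 20, 20
The 2 values of 78 occupy positions 1–2 → average rank (1+2)/2 = 1.5.
The 3 values of 20 occupy positions 10–12 → average rank 11.

5, 7, 11, 11, 9, 11, 1.5, 4, 3, 1.5, 6, 8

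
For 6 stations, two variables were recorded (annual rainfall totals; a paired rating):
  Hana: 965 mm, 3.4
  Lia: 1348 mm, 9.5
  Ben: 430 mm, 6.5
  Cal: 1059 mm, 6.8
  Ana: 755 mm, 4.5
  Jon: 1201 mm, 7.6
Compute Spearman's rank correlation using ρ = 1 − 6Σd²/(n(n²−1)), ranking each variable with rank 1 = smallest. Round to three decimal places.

Ranks of variable 1: 3, 6, 1, 4, 2, 5
Ranks of variable 2: 1, 6, 3, 4, 2, 5
d = r₁ − r₂: 2, 0, -2, 0, 0, 0
d²: 4, 0, 4, 0, 0, 0; Σd² = 8
ρ = 1 − 6·8/(6·35) = 1 − 48/210 = 0.771

0.771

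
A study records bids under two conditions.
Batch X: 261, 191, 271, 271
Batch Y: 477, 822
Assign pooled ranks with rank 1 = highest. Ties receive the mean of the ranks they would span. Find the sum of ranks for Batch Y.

Sorted (descending): 822, 477, 271, 271, 261, 191
The 2 values of 271 occupy positions 3–4 → average rank (3+4)/2 = 3.5.
Batch Y values → pooled ranks: 477→2, 822→1
Rank sum = 2 + 1 = 3

3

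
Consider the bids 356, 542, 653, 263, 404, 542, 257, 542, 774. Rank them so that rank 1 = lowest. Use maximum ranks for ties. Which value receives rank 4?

404

Sorted (ascending): 257, 263, 356, 404, 542, 542, 542, 653, 774
The 3 values of 542 occupy positions 5–7 → each gets rank 7.
Rank 4 → value 404.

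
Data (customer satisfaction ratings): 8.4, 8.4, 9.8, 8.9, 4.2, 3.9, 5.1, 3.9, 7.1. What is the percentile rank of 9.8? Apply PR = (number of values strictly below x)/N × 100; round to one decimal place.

88.9

N = 9.
Strictly below 9.8: 8. Equal to 9.8: 1.
PR = 8/9 × 100 = 88.9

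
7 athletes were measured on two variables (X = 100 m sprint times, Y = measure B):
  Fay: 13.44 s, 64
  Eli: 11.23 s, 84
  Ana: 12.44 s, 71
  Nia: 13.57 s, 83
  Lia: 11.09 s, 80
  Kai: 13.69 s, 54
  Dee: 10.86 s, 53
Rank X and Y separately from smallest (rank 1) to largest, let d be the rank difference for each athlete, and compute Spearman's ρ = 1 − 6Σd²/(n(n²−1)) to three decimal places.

Ranks of variable 1: 5, 3, 4, 6, 2, 7, 1
Ranks of variable 2: 3, 7, 4, 6, 5, 2, 1
d = r₁ − r₂: 2, -4, 0, 0, -3, 5, 0
d²: 4, 16, 0, 0, 9, 25, 0; Σd² = 54
ρ = 1 − 6·54/(7·48) = 1 − 324/336 = 0.036

0.036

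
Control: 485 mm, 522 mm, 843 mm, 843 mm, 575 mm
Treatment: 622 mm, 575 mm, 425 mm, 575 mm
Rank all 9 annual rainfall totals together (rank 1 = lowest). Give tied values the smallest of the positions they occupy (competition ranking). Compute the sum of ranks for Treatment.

16

Sorted (ascending): 425, 485, 522, 575, 575, 575, 622, 843, 843
The 3 values of 575 occupy positions 4–6 → each gets rank 4.
The 2 values of 843 occupy positions 8–9 → each gets rank 8.
Treatment values → pooled ranks: 622→7, 575→4, 425→1, 575→4
Rank sum = 7 + 4 + 1 + 4 = 16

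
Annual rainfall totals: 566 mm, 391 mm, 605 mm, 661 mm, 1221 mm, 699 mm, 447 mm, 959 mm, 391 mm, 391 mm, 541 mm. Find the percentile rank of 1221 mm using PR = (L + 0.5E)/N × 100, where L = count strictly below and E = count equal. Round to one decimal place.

N = 11.
Strictly below 1221: 10. Equal to 1221: 1.
PR = (10 + 0.5·1)/11 × 100 = 95.5

95.5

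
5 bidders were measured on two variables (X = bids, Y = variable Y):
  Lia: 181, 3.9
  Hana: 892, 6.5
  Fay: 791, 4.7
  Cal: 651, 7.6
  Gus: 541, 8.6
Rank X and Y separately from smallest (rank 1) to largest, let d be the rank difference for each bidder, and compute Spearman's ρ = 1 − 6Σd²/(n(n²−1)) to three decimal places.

0.100

Ranks of variable 1: 1, 5, 4, 3, 2
Ranks of variable 2: 1, 3, 2, 4, 5
d = r₁ − r₂: 0, 2, 2, -1, -3
d²: 0, 4, 4, 1, 9; Σd² = 18
ρ = 1 − 6·18/(5·24) = 1 − 108/120 = 0.100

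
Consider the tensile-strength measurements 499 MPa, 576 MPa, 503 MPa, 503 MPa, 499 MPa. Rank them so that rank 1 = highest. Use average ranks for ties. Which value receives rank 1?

576

Sorted (descending): 576, 503, 503, 499, 499
The 2 values of 503 occupy positions 2–3 → average rank (2+3)/2 = 2.5.
The 2 values of 499 occupy positions 4–5 → average rank (4+5)/2 = 4.5.
Rank 1 → value 576.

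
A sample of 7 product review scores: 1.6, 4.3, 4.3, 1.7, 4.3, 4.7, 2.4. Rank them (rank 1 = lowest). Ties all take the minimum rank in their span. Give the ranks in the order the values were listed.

Sorted (ascending): 1.6, 1.7, 2.4, 4.3, 4.3, 4.3, 4.7
The 3 values of 4.3 occupy positions 4–6 → each gets rank 4.

1, 4, 4, 2, 4, 7, 3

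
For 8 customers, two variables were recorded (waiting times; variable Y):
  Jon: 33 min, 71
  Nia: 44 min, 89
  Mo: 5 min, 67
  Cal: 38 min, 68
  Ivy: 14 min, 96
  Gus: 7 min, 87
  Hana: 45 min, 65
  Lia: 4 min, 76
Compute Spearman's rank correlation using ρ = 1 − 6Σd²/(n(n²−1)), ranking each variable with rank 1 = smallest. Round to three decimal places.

Ranks of variable 1: 5, 7, 2, 6, 4, 3, 8, 1
Ranks of variable 2: 4, 7, 2, 3, 8, 6, 1, 5
d = r₁ − r₂: 1, 0, 0, 3, -4, -3, 7, -4
d²: 1, 0, 0, 9, 16, 9, 49, 16; Σd² = 100
ρ = 1 − 6·100/(8·63) = 1 − 600/504 = -0.190

-0.190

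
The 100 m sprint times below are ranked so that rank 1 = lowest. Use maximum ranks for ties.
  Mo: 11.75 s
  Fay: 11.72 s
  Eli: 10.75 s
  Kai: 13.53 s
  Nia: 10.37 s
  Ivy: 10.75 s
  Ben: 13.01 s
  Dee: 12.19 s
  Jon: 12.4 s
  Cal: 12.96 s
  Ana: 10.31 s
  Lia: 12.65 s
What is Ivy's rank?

4

Sorted (ascending): 10.31, 10.37, 10.75, 10.75, 11.72, 11.75, 12.19, 12.4, 12.65, 12.96, 13.01, 13.53
The 2 values of 10.75 occupy positions 3–4 → each gets rank 4.
Ivy has value 10.75 s → rank 4.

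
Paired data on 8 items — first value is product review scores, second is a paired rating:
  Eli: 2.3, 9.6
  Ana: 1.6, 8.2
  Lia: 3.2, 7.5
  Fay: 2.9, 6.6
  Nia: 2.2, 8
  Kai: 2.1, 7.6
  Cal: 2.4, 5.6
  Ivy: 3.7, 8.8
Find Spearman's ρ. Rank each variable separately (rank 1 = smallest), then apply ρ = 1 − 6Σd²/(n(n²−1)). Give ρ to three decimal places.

Ranks of variable 1: 4, 1, 7, 6, 3, 2, 5, 8
Ranks of variable 2: 8, 6, 3, 2, 5, 4, 1, 7
d = r₁ − r₂: -4, -5, 4, 4, -2, -2, 4, 1
d²: 16, 25, 16, 16, 4, 4, 16, 1; Σd² = 98
ρ = 1 − 6·98/(8·63) = 1 − 588/504 = -0.167

-0.167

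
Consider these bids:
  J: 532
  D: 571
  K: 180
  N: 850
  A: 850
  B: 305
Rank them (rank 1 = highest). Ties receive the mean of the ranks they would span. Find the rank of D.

Sorted (descending): 850, 850, 571, 532, 305, 180
The 2 values of 850 occupy positions 1–2 → average rank (1+2)/2 = 1.5.
D has value 571 → rank 3.

3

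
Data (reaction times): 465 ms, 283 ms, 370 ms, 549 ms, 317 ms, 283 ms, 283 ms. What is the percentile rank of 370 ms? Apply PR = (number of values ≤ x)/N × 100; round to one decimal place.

N = 7.
Strictly below 370: 4. Equal to 370: 1.
PR = 5/7 × 100 = 71.4

71.4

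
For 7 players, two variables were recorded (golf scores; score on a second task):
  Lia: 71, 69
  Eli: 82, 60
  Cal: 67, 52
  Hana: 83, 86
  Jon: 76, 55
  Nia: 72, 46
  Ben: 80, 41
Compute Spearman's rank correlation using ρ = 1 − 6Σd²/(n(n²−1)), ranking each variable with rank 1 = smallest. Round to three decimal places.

Ranks of variable 1: 2, 6, 1, 7, 4, 3, 5
Ranks of variable 2: 6, 5, 3, 7, 4, 2, 1
d = r₁ − r₂: -4, 1, -2, 0, 0, 1, 4
d²: 16, 1, 4, 0, 0, 1, 16; Σd² = 38
ρ = 1 − 6·38/(7·48) = 1 − 228/336 = 0.321

0.321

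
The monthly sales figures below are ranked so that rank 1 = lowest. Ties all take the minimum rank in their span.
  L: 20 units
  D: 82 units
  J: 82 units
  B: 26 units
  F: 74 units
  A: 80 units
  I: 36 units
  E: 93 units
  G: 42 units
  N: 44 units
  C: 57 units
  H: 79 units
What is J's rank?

10

Sorted (ascending): 20, 26, 36, 42, 44, 57, 74, 79, 80, 82, 82, 93
The 2 values of 82 occupy positions 10–11 → each gets rank 10.
J has value 82 units → rank 10.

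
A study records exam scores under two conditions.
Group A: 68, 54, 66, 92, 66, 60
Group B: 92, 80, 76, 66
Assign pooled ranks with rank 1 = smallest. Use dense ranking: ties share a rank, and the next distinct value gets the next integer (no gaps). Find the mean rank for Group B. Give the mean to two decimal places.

5.25

Sorted (ascending): 54, 60, 66, 66, 66, 68, 76, 80, 92, 92
The 3 values of 66 share dense rank 3.
The 2 values of 92 share dense rank 7.
Remaining distinct values take the next consecutive integers.
Group B values → pooled ranks: 92→7, 80→6, 76→5, 66→3
Mean rank = (7 + 6 + 5 + 3) / 4 = 5.25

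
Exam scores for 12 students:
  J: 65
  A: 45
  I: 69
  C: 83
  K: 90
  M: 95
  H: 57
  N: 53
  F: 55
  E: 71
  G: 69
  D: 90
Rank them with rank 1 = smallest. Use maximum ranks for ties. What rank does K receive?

11

Sorted (ascending): 45, 53, 55, 57, 65, 69, 69, 71, 83, 90, 90, 95
The 2 values of 69 occupy positions 6–7 → each gets rank 7.
The 2 values of 90 occupy positions 10–11 → each gets rank 11.
K has value 90 → rank 11.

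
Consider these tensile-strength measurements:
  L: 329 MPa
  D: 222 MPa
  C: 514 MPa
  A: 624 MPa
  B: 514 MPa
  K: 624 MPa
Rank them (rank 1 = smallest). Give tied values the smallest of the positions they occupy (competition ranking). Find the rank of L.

2

Sorted (ascending): 222, 329, 514, 514, 624, 624
The 2 values of 514 occupy positions 3–4 → each gets rank 3.
The 2 values of 624 occupy positions 5–6 → each gets rank 5.
L has value 329 MPa → rank 2.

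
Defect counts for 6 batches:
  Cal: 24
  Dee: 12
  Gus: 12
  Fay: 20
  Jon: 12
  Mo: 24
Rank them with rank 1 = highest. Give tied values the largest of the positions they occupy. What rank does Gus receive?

Sorted (descending): 24, 24, 20, 12, 12, 12
The 2 values of 24 occupy positions 1–2 → each gets rank 2.
The 3 values of 12 occupy positions 4–6 → each gets rank 6.
Gus has value 12 → rank 6.

6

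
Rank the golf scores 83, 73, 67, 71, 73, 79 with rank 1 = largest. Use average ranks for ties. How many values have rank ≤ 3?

2

Sorted (descending): 83, 79, 73, 73, 71, 67
The 2 values of 73 occupy positions 3–4 → average rank (3+4)/2 = 3.5.
Ranks ≤ 3: {1, 2} → 2 values.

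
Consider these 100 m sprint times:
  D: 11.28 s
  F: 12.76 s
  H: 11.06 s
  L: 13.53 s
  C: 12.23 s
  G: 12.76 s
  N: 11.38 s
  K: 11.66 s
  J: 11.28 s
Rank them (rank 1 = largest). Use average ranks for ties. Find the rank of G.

Sorted (descending): 13.53, 12.76, 12.76, 12.23, 11.66, 11.38, 11.28, 11.28, 11.06
The 2 values of 12.76 occupy positions 2–3 → average rank (2+3)/2 = 2.5.
The 2 values of 11.28 occupy positions 7–8 → average rank (7+8)/2 = 7.5.
G has value 12.76 s → rank 2.5.

2.5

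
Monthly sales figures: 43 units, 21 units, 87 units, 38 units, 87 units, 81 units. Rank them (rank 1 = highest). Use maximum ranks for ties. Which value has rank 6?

Sorted (descending): 87, 87, 81, 43, 38, 21
The 2 values of 87 occupy positions 1–2 → each gets rank 2.
Rank 6 → value 21.

21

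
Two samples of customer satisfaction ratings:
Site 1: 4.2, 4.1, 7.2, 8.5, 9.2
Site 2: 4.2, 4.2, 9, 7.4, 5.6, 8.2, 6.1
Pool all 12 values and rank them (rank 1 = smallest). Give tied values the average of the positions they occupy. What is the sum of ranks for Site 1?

Sorted (ascending): 4.1, 4.2, 4.2, 4.2, 5.6, 6.1, 7.2, 7.4, 8.2, 8.5, 9, 9.2
The 3 values of 4.2 occupy positions 2–4 → average rank 3.
Site 1 values → pooled ranks: 4.2→3, 4.1→1, 7.2→7, 8.5→10, 9.2→12
Rank sum = 3 + 1 + 7 + 10 + 12 = 33

33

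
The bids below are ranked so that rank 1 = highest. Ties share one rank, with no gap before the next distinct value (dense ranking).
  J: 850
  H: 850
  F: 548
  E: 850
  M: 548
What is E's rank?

1

Sorted (descending): 850, 850, 850, 548, 548
The 3 values of 850 share dense rank 1.
The 2 values of 548 share dense rank 2.
E has value 850 → rank 1.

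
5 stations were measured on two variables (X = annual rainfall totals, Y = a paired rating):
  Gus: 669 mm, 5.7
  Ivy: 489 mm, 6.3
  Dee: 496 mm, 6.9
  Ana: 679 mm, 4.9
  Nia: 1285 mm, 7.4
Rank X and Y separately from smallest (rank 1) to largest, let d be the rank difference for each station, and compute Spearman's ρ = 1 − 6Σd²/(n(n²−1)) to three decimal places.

0.100

Ranks of variable 1: 3, 1, 2, 4, 5
Ranks of variable 2: 2, 3, 4, 1, 5
d = r₁ − r₂: 1, -2, -2, 3, 0
d²: 1, 4, 4, 9, 0; Σd² = 18
ρ = 1 − 6·18/(5·24) = 1 − 108/120 = 0.100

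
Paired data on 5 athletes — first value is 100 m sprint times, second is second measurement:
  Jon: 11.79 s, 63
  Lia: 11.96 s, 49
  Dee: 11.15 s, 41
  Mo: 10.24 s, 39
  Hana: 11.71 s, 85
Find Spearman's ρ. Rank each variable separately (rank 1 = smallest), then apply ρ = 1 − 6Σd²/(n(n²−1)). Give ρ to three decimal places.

Ranks of variable 1: 4, 5, 2, 1, 3
Ranks of variable 2: 4, 3, 2, 1, 5
d = r₁ − r₂: 0, 2, 0, 0, -2
d²: 0, 4, 0, 0, 4; Σd² = 8
ρ = 1 − 6·8/(5·24) = 1 − 48/120 = 0.600

0.600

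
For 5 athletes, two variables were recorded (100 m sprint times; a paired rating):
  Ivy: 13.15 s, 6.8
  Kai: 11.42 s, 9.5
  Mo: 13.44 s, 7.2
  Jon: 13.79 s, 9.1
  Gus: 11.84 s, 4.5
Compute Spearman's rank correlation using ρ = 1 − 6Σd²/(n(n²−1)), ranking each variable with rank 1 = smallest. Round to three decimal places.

0.000

Ranks of variable 1: 3, 1, 4, 5, 2
Ranks of variable 2: 2, 5, 3, 4, 1
d = r₁ − r₂: 1, -4, 1, 1, 1
d²: 1, 16, 1, 1, 1; Σd² = 20
ρ = 1 − 6·20/(5·24) = 1 − 120/120 = 0.000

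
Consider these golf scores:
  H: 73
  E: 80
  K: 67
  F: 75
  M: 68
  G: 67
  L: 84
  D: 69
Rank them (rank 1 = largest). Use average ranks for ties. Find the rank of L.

Sorted (descending): 84, 80, 75, 73, 69, 68, 67, 67
The 2 values of 67 occupy positions 7–8 → average rank (7+8)/2 = 7.5.
L has value 84 → rank 1.

1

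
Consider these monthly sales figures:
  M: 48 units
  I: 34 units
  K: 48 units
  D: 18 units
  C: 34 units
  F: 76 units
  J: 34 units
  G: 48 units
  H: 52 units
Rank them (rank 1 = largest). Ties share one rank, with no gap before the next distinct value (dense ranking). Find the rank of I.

Sorted (descending): 76, 52, 48, 48, 48, 34, 34, 34, 18
The 3 values of 48 share dense rank 3.
The 3 values of 34 share dense rank 4.
Remaining distinct values take the next consecutive integers.
I has value 34 units → rank 4.

4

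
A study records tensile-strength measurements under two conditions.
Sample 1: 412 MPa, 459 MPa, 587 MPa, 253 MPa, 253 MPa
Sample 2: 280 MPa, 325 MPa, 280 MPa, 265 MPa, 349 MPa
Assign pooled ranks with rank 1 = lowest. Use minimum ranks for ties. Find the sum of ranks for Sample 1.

Sorted (ascending): 253, 253, 265, 280, 280, 325, 349, 412, 459, 587
The 2 values of 253 occupy positions 1–2 → each gets rank 1.
The 2 values of 280 occupy positions 4–5 → each gets rank 4.
Sample 1 values → pooled ranks: 412→8, 459→9, 587→10, 253→1, 253→1
Rank sum = 8 + 9 + 10 + 1 + 1 = 29

29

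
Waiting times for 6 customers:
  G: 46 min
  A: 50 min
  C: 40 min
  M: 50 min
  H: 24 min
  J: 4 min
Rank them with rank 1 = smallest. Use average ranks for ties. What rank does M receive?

Sorted (ascending): 4, 24, 40, 46, 50, 50
The 2 values of 50 occupy positions 5–6 → average rank (5+6)/2 = 5.5.
M has value 50 min → rank 5.5.

5.5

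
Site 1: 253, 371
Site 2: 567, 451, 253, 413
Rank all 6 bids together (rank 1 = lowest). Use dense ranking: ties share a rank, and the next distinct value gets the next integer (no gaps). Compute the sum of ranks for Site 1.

Sorted (ascending): 253, 253, 371, 413, 451, 567
The 2 values of 253 share dense rank 1.
Remaining distinct values take the next consecutive integers.
Site 1 values → pooled ranks: 253→1, 371→2
Rank sum = 1 + 2 = 3

3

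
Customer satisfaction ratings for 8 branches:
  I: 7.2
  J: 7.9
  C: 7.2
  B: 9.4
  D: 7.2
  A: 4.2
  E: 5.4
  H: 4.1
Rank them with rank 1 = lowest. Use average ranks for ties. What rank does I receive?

Sorted (ascending): 4.1, 4.2, 5.4, 7.2, 7.2, 7.2, 7.9, 9.4
The 3 values of 7.2 occupy positions 4–6 → average rank 5.
I has value 7.2 → rank 5.

5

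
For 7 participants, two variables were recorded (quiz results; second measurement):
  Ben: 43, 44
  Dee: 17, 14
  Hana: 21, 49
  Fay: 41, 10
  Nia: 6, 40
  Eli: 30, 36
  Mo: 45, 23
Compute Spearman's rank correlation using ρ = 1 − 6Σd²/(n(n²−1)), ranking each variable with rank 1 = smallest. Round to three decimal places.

-0.143

Ranks of variable 1: 6, 2, 3, 5, 1, 4, 7
Ranks of variable 2: 6, 2, 7, 1, 5, 4, 3
d = r₁ − r₂: 0, 0, -4, 4, -4, 0, 4
d²: 0, 0, 16, 16, 16, 0, 16; Σd² = 64
ρ = 1 − 6·64/(7·48) = 1 − 384/336 = -0.143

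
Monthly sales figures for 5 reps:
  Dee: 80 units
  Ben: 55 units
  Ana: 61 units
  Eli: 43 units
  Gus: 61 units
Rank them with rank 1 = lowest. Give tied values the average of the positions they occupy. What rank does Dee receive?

5

Sorted (ascending): 43, 55, 61, 61, 80
The 2 values of 61 occupy positions 3–4 → average rank (3+4)/2 = 3.5.
Dee has value 80 units → rank 5.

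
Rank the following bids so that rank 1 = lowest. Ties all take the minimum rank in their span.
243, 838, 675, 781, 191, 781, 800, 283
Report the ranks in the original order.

Sorted (ascending): 191, 243, 283, 675, 781, 781, 800, 838
The 2 values of 781 occupy positions 5–6 → each gets rank 5.

2, 8, 4, 5, 1, 5, 7, 3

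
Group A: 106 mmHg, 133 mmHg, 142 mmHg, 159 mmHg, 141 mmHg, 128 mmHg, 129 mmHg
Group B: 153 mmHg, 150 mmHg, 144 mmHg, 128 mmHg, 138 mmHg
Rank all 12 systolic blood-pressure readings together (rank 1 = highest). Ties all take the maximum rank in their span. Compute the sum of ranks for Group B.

Sorted (descending): 159, 153, 150, 144, 142, 141, 138, 133, 129, 128, 128, 106
The 2 values of 128 occupy positions 10–11 → each gets rank 11.
Group B values → pooled ranks: 153→2, 150→3, 144→4, 128→11, 138→7
Rank sum = 2 + 3 + 4 + 11 + 7 = 27

27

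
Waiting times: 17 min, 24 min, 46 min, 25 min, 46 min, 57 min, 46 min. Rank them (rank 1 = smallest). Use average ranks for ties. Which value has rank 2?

24

Sorted (ascending): 17, 24, 25, 46, 46, 46, 57
The 3 values of 46 occupy positions 4–6 → average rank 5.
Rank 2 → value 24.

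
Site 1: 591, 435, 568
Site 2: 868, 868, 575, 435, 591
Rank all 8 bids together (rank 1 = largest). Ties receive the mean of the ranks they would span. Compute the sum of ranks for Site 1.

17

Sorted (descending): 868, 868, 591, 591, 575, 568, 435, 435
The 2 values of 868 occupy positions 1–2 → average rank (1+2)/2 = 1.5.
The 2 values of 591 occupy positions 3–4 → average rank (3+4)/2 = 3.5.
The 2 values of 435 occupy positions 7–8 → average rank (7+8)/2 = 7.5.
Site 1 values → pooled ranks: 591→3.5, 435→7.5, 568→6
Rank sum = 3.5 + 7.5 + 6 = 17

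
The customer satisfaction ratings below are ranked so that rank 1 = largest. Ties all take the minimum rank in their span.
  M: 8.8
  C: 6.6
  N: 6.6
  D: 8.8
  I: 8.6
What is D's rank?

Sorted (descending): 8.8, 8.8, 8.6, 6.6, 6.6
The 2 values of 8.8 occupy positions 1–2 → each gets rank 1.
The 2 values of 6.6 occupy positions 4–5 → each gets rank 4.
D has value 8.8 → rank 1.

1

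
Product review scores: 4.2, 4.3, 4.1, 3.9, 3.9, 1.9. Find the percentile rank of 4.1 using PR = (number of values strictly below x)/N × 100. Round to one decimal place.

N = 6.
Strictly below 4.1: 3. Equal to 4.1: 1.
PR = 3/6 × 100 = 50.0

50.0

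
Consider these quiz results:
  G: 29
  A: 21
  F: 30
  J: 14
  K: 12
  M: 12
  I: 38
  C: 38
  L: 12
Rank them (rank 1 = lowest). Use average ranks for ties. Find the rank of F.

Sorted (ascending): 12, 12, 12, 14, 21, 29, 30, 38, 38
The 3 values of 12 occupy positions 1–3 → average rank 2.
The 2 values of 38 occupy positions 8–9 → average rank (8+9)/2 = 8.5.
F has value 30 → rank 7.

7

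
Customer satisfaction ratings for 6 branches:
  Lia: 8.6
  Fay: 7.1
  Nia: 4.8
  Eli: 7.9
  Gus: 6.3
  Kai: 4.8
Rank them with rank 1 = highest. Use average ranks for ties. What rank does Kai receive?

5.5

Sorted (descending): 8.6, 7.9, 7.1, 6.3, 4.8, 4.8
The 2 values of 4.8 occupy positions 5–6 → average rank (5+6)/2 = 5.5.
Kai has value 4.8 → rank 5.5.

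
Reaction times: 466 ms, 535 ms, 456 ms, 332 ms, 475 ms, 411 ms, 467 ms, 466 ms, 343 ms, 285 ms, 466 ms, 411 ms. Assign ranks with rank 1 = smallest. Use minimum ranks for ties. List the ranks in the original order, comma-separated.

7, 12, 6, 2, 11, 4, 10, 7, 3, 1, 7, 4

Sorted (ascending): 285, 332, 343, 411, 411, 456, 466, 466, 466, 467, 475, 535
The 2 values of 411 occupy positions 4–5 → each gets rank 4.
The 3 values of 466 occupy positions 7–9 → each gets rank 7.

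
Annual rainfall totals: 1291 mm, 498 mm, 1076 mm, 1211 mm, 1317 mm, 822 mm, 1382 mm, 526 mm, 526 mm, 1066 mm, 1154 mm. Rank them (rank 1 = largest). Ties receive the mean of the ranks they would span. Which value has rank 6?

Sorted (descending): 1382, 1317, 1291, 1211, 1154, 1076, 1066, 822, 526, 526, 498
The 2 values of 526 occupy positions 9–10 → average rank (9+10)/2 = 9.5.
Rank 6 → value 1076.

1076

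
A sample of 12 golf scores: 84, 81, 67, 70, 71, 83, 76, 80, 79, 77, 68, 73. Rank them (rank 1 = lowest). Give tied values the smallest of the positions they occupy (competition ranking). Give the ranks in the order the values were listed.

Sorted (ascending): 67, 68, 70, 71, 73, 76, 77, 79, 80, 81, 83, 84
No ties — each value takes its position as its rank.

12, 10, 1, 3, 4, 11, 6, 9, 8, 7, 2, 5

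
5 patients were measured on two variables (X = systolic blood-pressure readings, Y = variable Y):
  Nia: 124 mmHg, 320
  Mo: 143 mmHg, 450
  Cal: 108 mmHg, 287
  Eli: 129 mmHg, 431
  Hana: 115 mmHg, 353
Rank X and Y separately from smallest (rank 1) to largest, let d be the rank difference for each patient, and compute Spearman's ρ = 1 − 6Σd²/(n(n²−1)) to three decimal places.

0.900

Ranks of variable 1: 3, 5, 1, 4, 2
Ranks of variable 2: 2, 5, 1, 4, 3
d = r₁ − r₂: 1, 0, 0, 0, -1
d²: 1, 0, 0, 0, 1; Σd² = 2
ρ = 1 − 6·2/(5·24) = 1 − 12/120 = 0.900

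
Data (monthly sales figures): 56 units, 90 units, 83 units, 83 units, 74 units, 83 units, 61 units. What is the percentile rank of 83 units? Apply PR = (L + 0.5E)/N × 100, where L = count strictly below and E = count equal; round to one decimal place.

N = 7.
Strictly below 83: 3. Equal to 83: 3.
PR = (3 + 0.5·3)/7 × 100 = 64.3

64.3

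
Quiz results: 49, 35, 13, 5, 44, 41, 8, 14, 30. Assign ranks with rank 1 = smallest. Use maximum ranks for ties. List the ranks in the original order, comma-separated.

Sorted (ascending): 5, 8, 13, 14, 30, 35, 41, 44, 49
No ties — each value takes its position as its rank.

9, 6, 3, 1, 8, 7, 2, 4, 5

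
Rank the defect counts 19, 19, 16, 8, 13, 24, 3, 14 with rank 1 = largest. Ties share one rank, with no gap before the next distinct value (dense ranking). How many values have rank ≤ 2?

Sorted (descending): 24, 19, 19, 16, 14, 13, 8, 3
The 2 values of 19 share dense rank 2.
Remaining distinct values take the next consecutive integers.
Ranks ≤ 2: {1, 2, 2} → 3 values.

3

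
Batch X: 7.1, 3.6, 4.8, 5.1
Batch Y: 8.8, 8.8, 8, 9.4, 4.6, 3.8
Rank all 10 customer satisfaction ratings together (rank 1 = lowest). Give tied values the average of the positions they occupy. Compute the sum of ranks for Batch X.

Sorted (ascending): 3.6, 3.8, 4.6, 4.8, 5.1, 7.1, 8, 8.8, 8.8, 9.4
The 2 values of 8.8 occupy positions 8–9 → average rank (8+9)/2 = 8.5.
Batch X values → pooled ranks: 7.1→6, 3.6→1, 4.8→4, 5.1→5
Rank sum = 6 + 1 + 4 + 5 = 16

16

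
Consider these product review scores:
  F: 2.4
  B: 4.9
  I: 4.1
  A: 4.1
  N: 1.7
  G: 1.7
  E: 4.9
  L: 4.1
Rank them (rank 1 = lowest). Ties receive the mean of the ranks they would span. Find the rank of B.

7.5

Sorted (ascending): 1.7, 1.7, 2.4, 4.1, 4.1, 4.1, 4.9, 4.9
The 2 values of 1.7 occupy positions 1–2 → average rank (1+2)/2 = 1.5.
The 3 values of 4.1 occupy positions 4–6 → average rank 5.
The 2 values of 4.9 occupy positions 7–8 → average rank (7+8)/2 = 7.5.
B has value 4.9 → rank 7.5.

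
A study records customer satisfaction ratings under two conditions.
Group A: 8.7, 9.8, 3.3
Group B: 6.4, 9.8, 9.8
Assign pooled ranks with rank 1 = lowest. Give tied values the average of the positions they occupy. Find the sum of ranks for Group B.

Sorted (ascending): 3.3, 6.4, 8.7, 9.8, 9.8, 9.8
The 3 values of 9.8 occupy positions 4–6 → average rank 5.
Group B values → pooled ranks: 6.4→2, 9.8→5, 9.8→5
Rank sum = 2 + 5 + 5 = 12

12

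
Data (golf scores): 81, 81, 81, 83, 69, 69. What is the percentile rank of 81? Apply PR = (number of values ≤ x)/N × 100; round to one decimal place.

83.3

N = 6.
Strictly below 81: 2. Equal to 81: 3.
PR = 5/6 × 100 = 83.3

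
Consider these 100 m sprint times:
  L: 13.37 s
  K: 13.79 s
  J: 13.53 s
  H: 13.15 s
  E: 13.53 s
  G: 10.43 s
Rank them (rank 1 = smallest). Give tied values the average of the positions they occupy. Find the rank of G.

Sorted (ascending): 10.43, 13.15, 13.37, 13.53, 13.53, 13.79
The 2 values of 13.53 occupy positions 4–5 → average rank (4+5)/2 = 4.5.
G has value 10.43 s → rank 1.

1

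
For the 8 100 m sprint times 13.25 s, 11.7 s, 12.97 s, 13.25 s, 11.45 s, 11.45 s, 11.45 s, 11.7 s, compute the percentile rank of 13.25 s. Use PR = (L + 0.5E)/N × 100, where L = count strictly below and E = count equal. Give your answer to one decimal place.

N = 8.
Strictly below 13.25: 6. Equal to 13.25: 2.
PR = (6 + 0.5·2)/8 × 100 = 87.5

87.5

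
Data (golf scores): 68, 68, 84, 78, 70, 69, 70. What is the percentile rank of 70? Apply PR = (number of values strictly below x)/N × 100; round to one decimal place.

N = 7.
Strictly below 70: 3. Equal to 70: 2.
PR = 3/7 × 100 = 42.9

42.9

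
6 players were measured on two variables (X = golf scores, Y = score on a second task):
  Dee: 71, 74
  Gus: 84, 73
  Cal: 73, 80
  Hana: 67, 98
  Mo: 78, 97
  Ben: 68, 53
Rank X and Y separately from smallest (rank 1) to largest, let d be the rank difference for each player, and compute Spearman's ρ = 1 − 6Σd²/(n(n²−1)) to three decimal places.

Ranks of variable 1: 3, 6, 4, 1, 5, 2
Ranks of variable 2: 3, 2, 4, 6, 5, 1
d = r₁ − r₂: 0, 4, 0, -5, 0, 1
d²: 0, 16, 0, 25, 0, 1; Σd² = 42
ρ = 1 − 6·42/(6·35) = 1 − 252/210 = -0.200

-0.200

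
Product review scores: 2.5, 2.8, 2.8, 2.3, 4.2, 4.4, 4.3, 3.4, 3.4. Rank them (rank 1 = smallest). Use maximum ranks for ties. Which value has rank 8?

4.3

Sorted (ascending): 2.3, 2.5, 2.8, 2.8, 3.4, 3.4, 4.2, 4.3, 4.4
The 2 values of 2.8 occupy positions 3–4 → each gets rank 4.
The 2 values of 3.4 occupy positions 5–6 → each gets rank 6.
Rank 8 → value 4.3.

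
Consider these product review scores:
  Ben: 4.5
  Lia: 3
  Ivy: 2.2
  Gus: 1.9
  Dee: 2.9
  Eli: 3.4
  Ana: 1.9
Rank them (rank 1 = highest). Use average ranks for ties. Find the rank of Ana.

6.5

Sorted (descending): 4.5, 3.4, 3, 2.9, 2.2, 1.9, 1.9
The 2 values of 1.9 occupy positions 6–7 → average rank (6+7)/2 = 6.5.
Ana has value 1.9 → rank 6.5.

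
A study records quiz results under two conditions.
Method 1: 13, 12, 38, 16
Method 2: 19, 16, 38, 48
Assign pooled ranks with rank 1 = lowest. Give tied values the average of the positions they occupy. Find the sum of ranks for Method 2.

23

Sorted (ascending): 12, 13, 16, 16, 19, 38, 38, 48
The 2 values of 16 occupy positions 3–4 → average rank (3+4)/2 = 3.5.
The 2 values of 38 occupy positions 6–7 → average rank (6+7)/2 = 6.5.
Method 2 values → pooled ranks: 19→5, 16→3.5, 38→6.5, 48→8
Rank sum = 5 + 3.5 + 6.5 + 8 = 23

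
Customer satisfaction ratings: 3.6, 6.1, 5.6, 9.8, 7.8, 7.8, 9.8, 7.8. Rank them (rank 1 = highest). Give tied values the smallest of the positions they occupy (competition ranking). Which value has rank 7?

Sorted (descending): 9.8, 9.8, 7.8, 7.8, 7.8, 6.1, 5.6, 3.6
The 2 values of 9.8 occupy positions 1–2 → each gets rank 1.
The 3 values of 7.8 occupy positions 3–5 → each gets rank 3.
Rank 7 → value 5.6.

5.6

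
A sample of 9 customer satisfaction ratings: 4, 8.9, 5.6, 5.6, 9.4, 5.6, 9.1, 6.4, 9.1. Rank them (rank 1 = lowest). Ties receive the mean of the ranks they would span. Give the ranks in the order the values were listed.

Sorted (ascending): 4, 5.6, 5.6, 5.6, 6.4, 8.9, 9.1, 9.1, 9.4
The 3 values of 5.6 occupy positions 2–4 → average rank 3.
The 2 values of 9.1 occupy positions 7–8 → average rank (7+8)/2 = 7.5.

1, 6, 3, 3, 9, 3, 7.5, 5, 7.5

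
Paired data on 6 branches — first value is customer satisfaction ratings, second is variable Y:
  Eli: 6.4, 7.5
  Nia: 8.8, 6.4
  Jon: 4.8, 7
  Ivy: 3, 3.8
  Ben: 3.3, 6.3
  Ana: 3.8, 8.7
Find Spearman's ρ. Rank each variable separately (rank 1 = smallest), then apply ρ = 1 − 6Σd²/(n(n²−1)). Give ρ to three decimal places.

0.486

Ranks of variable 1: 5, 6, 4, 1, 2, 3
Ranks of variable 2: 5, 3, 4, 1, 2, 6
d = r₁ − r₂: 0, 3, 0, 0, 0, -3
d²: 0, 9, 0, 0, 0, 9; Σd² = 18
ρ = 1 − 6·18/(6·35) = 1 − 108/210 = 0.486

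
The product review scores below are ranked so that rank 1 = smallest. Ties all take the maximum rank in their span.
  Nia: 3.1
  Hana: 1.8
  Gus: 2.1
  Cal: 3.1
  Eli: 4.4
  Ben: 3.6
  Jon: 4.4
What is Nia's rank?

4

Sorted (ascending): 1.8, 2.1, 3.1, 3.1, 3.6, 4.4, 4.4
The 2 values of 3.1 occupy positions 3–4 → each gets rank 4.
The 2 values of 4.4 occupy positions 6–7 → each gets rank 7.
Nia has value 3.1 → rank 4.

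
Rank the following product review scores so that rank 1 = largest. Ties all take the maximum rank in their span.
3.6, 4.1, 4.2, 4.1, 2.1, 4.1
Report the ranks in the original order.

5, 4, 1, 4, 6, 4

Sorted (descending): 4.2, 4.1, 4.1, 4.1, 3.6, 2.1
The 3 values of 4.1 occupy positions 2–4 → each gets rank 4.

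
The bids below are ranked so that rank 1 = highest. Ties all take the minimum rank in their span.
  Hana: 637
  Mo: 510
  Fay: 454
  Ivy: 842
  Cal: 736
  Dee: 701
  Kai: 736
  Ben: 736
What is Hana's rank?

6

Sorted (descending): 842, 736, 736, 736, 701, 637, 510, 454
The 3 values of 736 occupy positions 2–4 → each gets rank 2.
Hana has value 637 → rank 6.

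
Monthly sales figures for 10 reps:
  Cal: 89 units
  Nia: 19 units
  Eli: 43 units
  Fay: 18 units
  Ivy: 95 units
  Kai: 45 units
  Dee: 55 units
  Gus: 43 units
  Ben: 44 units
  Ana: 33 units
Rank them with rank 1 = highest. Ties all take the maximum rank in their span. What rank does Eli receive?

7

Sorted (descending): 95, 89, 55, 45, 44, 43, 43, 33, 19, 18
The 2 values of 43 occupy positions 6–7 → each gets rank 7.
Eli has value 43 units → rank 7.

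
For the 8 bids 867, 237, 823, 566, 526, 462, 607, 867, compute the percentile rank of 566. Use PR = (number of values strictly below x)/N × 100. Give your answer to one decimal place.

N = 8.
Strictly below 566: 3. Equal to 566: 1.
PR = 3/8 × 100 = 37.5

37.5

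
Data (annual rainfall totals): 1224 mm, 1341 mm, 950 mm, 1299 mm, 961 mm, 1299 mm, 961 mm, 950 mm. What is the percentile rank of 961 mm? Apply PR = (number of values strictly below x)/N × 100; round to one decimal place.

25.0

N = 8.
Strictly below 961: 2. Equal to 961: 2.
PR = 2/8 × 100 = 25.0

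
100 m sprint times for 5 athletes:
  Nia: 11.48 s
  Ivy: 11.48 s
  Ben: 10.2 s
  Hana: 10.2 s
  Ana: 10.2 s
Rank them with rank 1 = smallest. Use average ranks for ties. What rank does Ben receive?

2

Sorted (ascending): 10.2, 10.2, 10.2, 11.48, 11.48
The 3 values of 10.2 occupy positions 1–3 → average rank 2.
The 2 values of 11.48 occupy positions 4–5 → average rank (4+5)/2 = 4.5.
Ben has value 10.2 s → rank 2.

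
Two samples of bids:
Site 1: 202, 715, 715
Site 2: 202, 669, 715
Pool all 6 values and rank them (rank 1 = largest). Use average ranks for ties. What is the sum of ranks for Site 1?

9.5

Sorted (descending): 715, 715, 715, 669, 202, 202
The 3 values of 715 occupy positions 1–3 → average rank 2.
The 2 values of 202 occupy positions 5–6 → average rank (5+6)/2 = 5.5.
Site 1 values → pooled ranks: 202→5.5, 715→2, 715→2
Rank sum = 5.5 + 2 + 2 = 9.5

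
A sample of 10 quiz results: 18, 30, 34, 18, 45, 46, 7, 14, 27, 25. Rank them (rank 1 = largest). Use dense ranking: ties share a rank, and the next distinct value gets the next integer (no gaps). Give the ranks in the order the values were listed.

Sorted (descending): 46, 45, 34, 30, 27, 25, 18, 18, 14, 7
The 2 values of 18 share dense rank 7.
Remaining distinct values take the next consecutive integers.

7, 4, 3, 7, 2, 1, 9, 8, 5, 6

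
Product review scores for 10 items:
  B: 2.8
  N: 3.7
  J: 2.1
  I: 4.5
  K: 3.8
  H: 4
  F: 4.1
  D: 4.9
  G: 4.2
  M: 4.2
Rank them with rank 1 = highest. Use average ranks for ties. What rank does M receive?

3.5

Sorted (descending): 4.9, 4.5, 4.2, 4.2, 4.1, 4, 3.8, 3.7, 2.8, 2.1
The 2 values of 4.2 occupy positions 3–4 → average rank (3+4)/2 = 3.5.
M has value 4.2 → rank 3.5.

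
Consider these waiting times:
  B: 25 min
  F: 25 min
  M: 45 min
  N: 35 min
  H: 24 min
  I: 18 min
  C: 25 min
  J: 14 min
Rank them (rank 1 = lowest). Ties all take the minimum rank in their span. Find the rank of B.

4

Sorted (ascending): 14, 18, 24, 25, 25, 25, 35, 45
The 3 values of 25 occupy positions 4–6 → each gets rank 4.
B has value 25 min → rank 4.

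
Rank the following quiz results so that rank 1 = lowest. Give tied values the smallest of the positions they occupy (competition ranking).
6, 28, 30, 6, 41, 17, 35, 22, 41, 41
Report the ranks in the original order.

1, 5, 6, 1, 8, 3, 7, 4, 8, 8

Sorted (ascending): 6, 6, 17, 22, 28, 30, 35, 41, 41, 41
The 2 values of 6 occupy positions 1–2 → each gets rank 1.
The 3 values of 41 occupy positions 8–10 → each gets rank 8.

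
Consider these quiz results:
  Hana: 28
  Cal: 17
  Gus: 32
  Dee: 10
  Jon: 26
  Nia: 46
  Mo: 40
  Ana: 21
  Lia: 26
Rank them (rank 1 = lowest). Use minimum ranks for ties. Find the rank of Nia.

9

Sorted (ascending): 10, 17, 21, 26, 26, 28, 32, 40, 46
The 2 values of 26 occupy positions 4–5 → each gets rank 4.
Nia has value 46 → rank 9.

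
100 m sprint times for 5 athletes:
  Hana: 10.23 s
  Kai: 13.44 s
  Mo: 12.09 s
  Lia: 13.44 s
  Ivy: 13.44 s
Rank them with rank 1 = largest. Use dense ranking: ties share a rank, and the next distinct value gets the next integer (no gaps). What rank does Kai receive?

1

Sorted (descending): 13.44, 13.44, 13.44, 12.09, 10.23
The 3 values of 13.44 share dense rank 1.
Remaining distinct values take the next consecutive integers.
Kai has value 13.44 s → rank 1.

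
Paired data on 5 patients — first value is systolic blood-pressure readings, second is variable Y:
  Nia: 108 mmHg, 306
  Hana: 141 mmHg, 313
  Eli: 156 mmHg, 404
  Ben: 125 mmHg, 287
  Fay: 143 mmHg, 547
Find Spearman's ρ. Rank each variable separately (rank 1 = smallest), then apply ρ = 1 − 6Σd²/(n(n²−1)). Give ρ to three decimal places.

Ranks of variable 1: 1, 3, 5, 2, 4
Ranks of variable 2: 2, 3, 4, 1, 5
d = r₁ − r₂: -1, 0, 1, 1, -1
d²: 1, 0, 1, 1, 1; Σd² = 4
ρ = 1 − 6·4/(5·24) = 1 − 24/120 = 0.800

0.800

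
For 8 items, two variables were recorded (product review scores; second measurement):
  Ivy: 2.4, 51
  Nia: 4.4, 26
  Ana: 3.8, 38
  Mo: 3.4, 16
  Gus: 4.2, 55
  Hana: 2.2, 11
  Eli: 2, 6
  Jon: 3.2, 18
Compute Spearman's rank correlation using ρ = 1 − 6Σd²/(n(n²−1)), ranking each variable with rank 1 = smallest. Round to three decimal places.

Ranks of variable 1: 3, 8, 6, 5, 7, 2, 1, 4
Ranks of variable 2: 7, 5, 6, 3, 8, 2, 1, 4
d = r₁ − r₂: -4, 3, 0, 2, -1, 0, 0, 0
d²: 16, 9, 0, 4, 1, 0, 0, 0; Σd² = 30
ρ = 1 − 6·30/(8·63) = 1 − 180/504 = 0.643

0.643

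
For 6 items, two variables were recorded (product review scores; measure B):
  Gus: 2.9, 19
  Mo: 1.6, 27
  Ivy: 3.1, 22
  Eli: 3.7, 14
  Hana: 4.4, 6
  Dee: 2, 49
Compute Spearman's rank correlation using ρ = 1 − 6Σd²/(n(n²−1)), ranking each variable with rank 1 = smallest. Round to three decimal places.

Ranks of variable 1: 3, 1, 4, 5, 6, 2
Ranks of variable 2: 3, 5, 4, 2, 1, 6
d = r₁ − r₂: 0, -4, 0, 3, 5, -4
d²: 0, 16, 0, 9, 25, 16; Σd² = 66
ρ = 1 − 6·66/(6·35) = 1 − 396/210 = -0.886

-0.886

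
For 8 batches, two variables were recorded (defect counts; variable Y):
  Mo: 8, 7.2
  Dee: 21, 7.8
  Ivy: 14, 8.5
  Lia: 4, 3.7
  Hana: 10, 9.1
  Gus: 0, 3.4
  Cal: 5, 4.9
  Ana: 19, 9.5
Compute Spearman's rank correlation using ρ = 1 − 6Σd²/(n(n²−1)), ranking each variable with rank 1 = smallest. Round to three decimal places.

0.833

Ranks of variable 1: 4, 8, 6, 2, 5, 1, 3, 7
Ranks of variable 2: 4, 5, 6, 2, 7, 1, 3, 8
d = r₁ − r₂: 0, 3, 0, 0, -2, 0, 0, -1
d²: 0, 9, 0, 0, 4, 0, 0, 1; Σd² = 14
ρ = 1 − 6·14/(8·63) = 1 − 84/504 = 0.833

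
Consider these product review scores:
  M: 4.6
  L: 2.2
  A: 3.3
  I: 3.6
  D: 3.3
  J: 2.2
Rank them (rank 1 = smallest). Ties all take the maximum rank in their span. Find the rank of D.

Sorted (ascending): 2.2, 2.2, 3.3, 3.3, 3.6, 4.6
The 2 values of 2.2 occupy positions 1–2 → each gets rank 2.
The 2 values of 3.3 occupy positions 3–4 → each gets rank 4.
D has value 3.3 → rank 4.

4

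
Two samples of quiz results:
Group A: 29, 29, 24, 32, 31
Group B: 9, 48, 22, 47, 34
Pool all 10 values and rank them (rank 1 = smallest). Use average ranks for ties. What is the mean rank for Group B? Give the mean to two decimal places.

6.00

Sorted (ascending): 9, 22, 24, 29, 29, 31, 32, 34, 47, 48
The 2 values of 29 occupy positions 4–5 → average rank (4+5)/2 = 4.5.
Group B values → pooled ranks: 9→1, 48→10, 22→2, 47→9, 34→8
Mean rank = (1 + 10 + 2 + 9 + 8) / 5 = 6.00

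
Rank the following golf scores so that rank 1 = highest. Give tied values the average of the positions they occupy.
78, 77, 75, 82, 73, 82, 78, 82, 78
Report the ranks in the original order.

Sorted (descending): 82, 82, 82, 78, 78, 78, 77, 75, 73
The 3 values of 82 occupy positions 1–3 → average rank 2.
The 3 values of 78 occupy positions 4–6 → average rank 5.

5, 7, 8, 2, 9, 2, 5, 2, 5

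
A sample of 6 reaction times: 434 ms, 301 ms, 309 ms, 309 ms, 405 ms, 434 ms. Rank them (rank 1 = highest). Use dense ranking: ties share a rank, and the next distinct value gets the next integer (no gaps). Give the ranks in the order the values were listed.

Sorted (descending): 434, 434, 405, 309, 309, 301
The 2 values of 434 share dense rank 1.
The 2 values of 309 share dense rank 3.
Remaining distinct values take the next consecutive integers.

1, 4, 3, 3, 2, 1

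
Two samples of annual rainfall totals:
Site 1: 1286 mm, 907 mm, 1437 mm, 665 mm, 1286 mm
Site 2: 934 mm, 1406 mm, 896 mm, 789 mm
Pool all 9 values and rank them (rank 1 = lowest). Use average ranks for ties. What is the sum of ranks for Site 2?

Sorted (ascending): 665, 789, 896, 907, 934, 1286, 1286, 1406, 1437
The 2 values of 1286 occupy positions 6–7 → average rank (6+7)/2 = 6.5.
Site 2 values → pooled ranks: 934→5, 1406→8, 896→3, 789→2
Rank sum = 5 + 8 + 3 + 2 = 18

18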